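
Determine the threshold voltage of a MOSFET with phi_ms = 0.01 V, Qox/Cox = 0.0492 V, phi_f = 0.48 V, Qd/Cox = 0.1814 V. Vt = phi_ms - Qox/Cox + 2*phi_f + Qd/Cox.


Step 1: Vt = phi_ms - Qox/Cox + 2*phi_f + Qd/Cox
Step 2: Vt = 0.01 - 0.0492 + 2*0.48 + 0.1814
Step 3: Vt = 0.01 - 0.0492 + 0.96 + 0.1814
Step 4: Vt = 1.1022 V

1.1022


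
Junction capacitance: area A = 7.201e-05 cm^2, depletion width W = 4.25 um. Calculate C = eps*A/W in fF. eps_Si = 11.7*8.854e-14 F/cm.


Step 1: eps_Si = 11.7 * 8.854e-14 = 1.035918e-12 F/cm
Step 2: W in cm = 4.25 * 1e-4 = 4.25e-04 cm
Step 3: C = 1.035918e-12 * 7.201e-05 / 4.25e-04 = 1.755211e-13 F
Step 4: C = 175.52 fF

175.52


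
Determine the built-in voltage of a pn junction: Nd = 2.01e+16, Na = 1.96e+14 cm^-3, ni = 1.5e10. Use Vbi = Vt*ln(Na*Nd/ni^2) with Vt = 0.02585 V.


Step 1: Compute Na*Nd/ni^2 = 1.96e+14 * 2.01e+16 / (1.5e10)^2 = 1.7509e+10
Step 2: ln(1.7509e+10) = 23.5860
Step 3: Vbi = 0.02585 * 23.5860 = 0.61 V

0.61


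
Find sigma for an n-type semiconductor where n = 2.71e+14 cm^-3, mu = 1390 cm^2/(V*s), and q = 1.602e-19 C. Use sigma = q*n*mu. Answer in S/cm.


Step 1: sigma = q * n * mu
Step 2: sigma = 1.602e-19 * 2.71e+14 * 1390
Step 3: sigma = 6.035e-02 S/cm

6.035e-02


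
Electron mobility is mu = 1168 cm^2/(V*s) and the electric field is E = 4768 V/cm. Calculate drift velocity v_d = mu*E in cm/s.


Step 1: v_d = mu * E
Step 2: v_d = 1168 * 4768 = 5569024
Step 3: v_d = 5.57e+06 cm/s

5.57e+06


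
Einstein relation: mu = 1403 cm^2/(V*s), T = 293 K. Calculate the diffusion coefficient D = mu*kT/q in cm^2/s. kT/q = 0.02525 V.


Step 1: D = mu * (kT/q)
Step 2: D = 1403 * 0.02525
Step 3: D = 35.43 cm^2/s

35.43


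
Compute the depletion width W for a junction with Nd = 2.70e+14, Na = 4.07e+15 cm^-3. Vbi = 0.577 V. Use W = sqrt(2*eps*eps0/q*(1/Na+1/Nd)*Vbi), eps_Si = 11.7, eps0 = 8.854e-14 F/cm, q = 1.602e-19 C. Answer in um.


Step 1: 1/Na + 1/Nd = 1/4.07e+15 + 1/2.70e+14 = 3.94940e-15
Step 2: 2*eps*eps0/q = 2*11.7*8.854e-14/1.602e-19 = 1.293281e+07
Step 3: W^2 = 1.293281e+07 * 3.94940e-15 * 0.577 = 2.94713e-08
Step 4: W = sqrt(2.94713e-08) = 1.717e-04 cm = 1.717 um

1.717


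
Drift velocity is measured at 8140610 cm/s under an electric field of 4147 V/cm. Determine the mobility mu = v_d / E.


Step 1: mu = v_d / E
Step 2: mu = 8140610 / 4147
Step 3: mu = 1963.01 cm^2/(V*s)

1963.01


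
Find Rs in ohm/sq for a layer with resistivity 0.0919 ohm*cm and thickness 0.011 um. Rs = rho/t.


Step 1: Convert thickness to cm: t = 0.011 um = 1.1000e-06 cm
Step 2: Rs = rho / t = 0.0919 / 1.1000e-06
Step 3: Rs = 83545.5 ohm/sq

83545.5


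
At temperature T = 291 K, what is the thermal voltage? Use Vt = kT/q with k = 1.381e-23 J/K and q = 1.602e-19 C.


Step 1: kT = 1.381e-23 * 291 = 4.01871e-21 J
Step 2: Vt = kT/q = 4.01871e-21 / 1.602e-19
Step 3: Vt = 0.02509 V

0.02509


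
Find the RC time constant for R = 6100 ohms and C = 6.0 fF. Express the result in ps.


Step 1: tau = R * C
Step 2: tau = 6100 * 6.0 fF = 6100 * 6.0e-15 F
Step 3: tau = 3.66e-11 s = 36.6 ps

36.6


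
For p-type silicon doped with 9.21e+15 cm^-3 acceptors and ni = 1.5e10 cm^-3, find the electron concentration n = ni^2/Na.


Step 1: Majority hole concentration p ≈ Na = 9.21e+15 cm^-3
Step 2: n = ni^2 / Na = (1.5e10)^2 / 9.21e+15
Step 3: n = 2.44e+04 cm^-3

2.44e+04


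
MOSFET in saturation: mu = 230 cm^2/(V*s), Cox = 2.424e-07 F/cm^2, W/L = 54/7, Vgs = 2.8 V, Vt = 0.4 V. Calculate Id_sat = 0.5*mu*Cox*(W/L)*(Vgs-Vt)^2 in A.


Step 1: Overdrive voltage Vov = Vgs - Vt = 2.8 - 0.4 = 2.4 V
Step 2: W/L = 54/7 = 7.71429
Step 3: Id = 0.5 * 230 * 2.424e-07 * 7.71429 * 2.4^2
Step 4: Id = 1.24e-03 A

1.24e-03


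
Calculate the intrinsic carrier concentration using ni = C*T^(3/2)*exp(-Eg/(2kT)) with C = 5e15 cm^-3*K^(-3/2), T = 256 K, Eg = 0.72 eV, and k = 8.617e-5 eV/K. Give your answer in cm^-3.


Step 1: Compute kT = 8.617e-5 * 256 = 0.02205952 eV
Step 2: Exponent = -Eg/(2kT) = -0.72/(2*0.02205952) = -16.31948
Step 3: T^(3/2) = 256^1.5 = 4096.00
Step 4: ni = 5e15 * 4096.00 * exp(-16.31948) = 1.67e+12 cm^-3

1.67e+12


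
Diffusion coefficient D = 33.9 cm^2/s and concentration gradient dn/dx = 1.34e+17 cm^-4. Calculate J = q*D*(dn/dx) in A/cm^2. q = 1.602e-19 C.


Step 1: J = q * D * (dn/dx)
Step 2: J = 1.602e-19 * 33.9 * 1.34e+17
Step 3: J = 7.28e-01 A/cm^2

7.28e-01


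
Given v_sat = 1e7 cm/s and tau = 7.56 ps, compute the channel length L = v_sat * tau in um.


Step 1: tau in seconds = 7.56 ps * 1e-12 = 7.5600e-12 s
Step 2: L = v_sat * tau = 1e7 * 7.5600e-12 = 7.5600e-05 cm
Step 3: L in um = 7.5600e-05 * 1e4 = 0.756 um

0.756


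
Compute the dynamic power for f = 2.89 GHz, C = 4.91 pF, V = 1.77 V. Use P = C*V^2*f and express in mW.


Step 1: V^2 = 1.77^2 = 3.1329 V^2
Step 2: P = C*V^2*f = 4.91e-12 F * 3.1329 * 2.89e9 Hz
Step 3: P = 4.445553771e-02 W
Step 4: P = 44.456 mW

44.456


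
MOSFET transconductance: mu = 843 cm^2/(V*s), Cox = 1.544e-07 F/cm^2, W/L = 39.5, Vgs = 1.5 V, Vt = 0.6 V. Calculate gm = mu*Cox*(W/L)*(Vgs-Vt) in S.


Step 1: Vov = Vgs - Vt = 1.5 - 0.6 = 0.9 V
Step 2: gm = mu * Cox * (W/L) * Vov
Step 3: gm = 843 * 1.544e-07 * 39.5 * 0.9 = 4.63e-03 S

4.63e-03


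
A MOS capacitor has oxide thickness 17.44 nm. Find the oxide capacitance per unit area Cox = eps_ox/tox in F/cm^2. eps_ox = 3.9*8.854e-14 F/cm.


Step 1: eps_ox = 3.9 * 8.854e-14 = 3.45306e-13 F/cm
Step 2: tox in cm = 17.44 nm * 1e-7 = 1.7440e-06 cm
Step 3: Cox = 3.45306e-13 / 1.7440e-06 = 1.98e-07 F/cm^2

1.98e-07


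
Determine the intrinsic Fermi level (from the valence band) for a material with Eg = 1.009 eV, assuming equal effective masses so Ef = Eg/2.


Step 1: For an intrinsic semiconductor, the Fermi level sits at midgap.
Step 2: Ef = Eg / 2 = 1.009 / 2 = 0.5045 eV

0.5045


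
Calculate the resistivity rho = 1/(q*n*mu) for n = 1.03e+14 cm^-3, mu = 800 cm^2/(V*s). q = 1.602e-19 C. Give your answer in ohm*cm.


Step 1: sigma = q * n * mu = 1.602e-19 * 1.03e+14 * 800 = 1.32005e-02 S/cm
Step 2: rho = 1 / sigma = 1 / 1.32005e-02 = 75.75 ohm*cm

75.75


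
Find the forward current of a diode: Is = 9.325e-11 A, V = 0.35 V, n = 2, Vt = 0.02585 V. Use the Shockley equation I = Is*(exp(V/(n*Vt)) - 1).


Step 1: V/(n*Vt) = 0.35/(2*0.02585) = 6.7698
Step 2: exp(6.7698) = 8.7114e+02
Step 3: I = 9.325e-11 * (8.7114e+02 - 1) = 8.11e-08 A

8.11e-08


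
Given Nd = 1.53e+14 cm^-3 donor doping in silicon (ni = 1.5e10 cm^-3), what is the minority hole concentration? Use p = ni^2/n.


Step 1: Since Nd >> ni, n ≈ Nd = 1.53e+14 cm^-3
Step 2: p = ni^2 / n = (1.5e10)^2 / 1.53e+14
Step 3: p = 2.25e20 / 1.53e+14 = 1.47e+06 cm^-3

1.47e+06


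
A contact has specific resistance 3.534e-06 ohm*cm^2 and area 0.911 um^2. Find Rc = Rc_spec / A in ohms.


Step 1: Convert area to cm^2: 0.911 um^2 = 9.1100e-09 cm^2
Step 2: Rc = Rc_spec / A = 3.534e-06 / 9.1100e-09
Step 3: Rc = 3.88e+02 ohms

3.88e+02


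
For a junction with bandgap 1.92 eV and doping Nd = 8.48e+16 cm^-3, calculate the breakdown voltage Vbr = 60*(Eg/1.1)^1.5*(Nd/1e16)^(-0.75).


Step 1: Eg/1.1 = 1.92/1.1 = 1.745455
Step 2: (Eg/1.1)^1.5 = 1.745455^1.5 = 2.306020
Step 3: (Nd/1e16)^(-0.75) = (8.48)^(-0.75) = 0.201235
Step 4: Vbr = 60 * 2.306020 * 0.201235 = 27.8 V

27.8


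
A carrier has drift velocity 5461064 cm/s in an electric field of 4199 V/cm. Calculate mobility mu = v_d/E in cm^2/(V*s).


Step 1: mu = v_d / E
Step 2: mu = 5461064 / 4199
Step 3: mu = 1300.56 cm^2/(V*s)

1300.56


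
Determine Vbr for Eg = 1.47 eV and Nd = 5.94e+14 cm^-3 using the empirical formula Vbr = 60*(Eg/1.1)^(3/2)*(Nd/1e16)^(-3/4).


Step 1: Eg/1.1 = 1.47/1.1 = 1.336364
Step 2: (Eg/1.1)^1.5 = 1.336364^1.5 = 1.544853
Step 3: (Nd/1e16)^(-0.75) = (0.0594)^(-0.75) = 8.311132
Step 4: Vbr = 60 * 1.544853 * 8.311132 = 770.4 V

770.4


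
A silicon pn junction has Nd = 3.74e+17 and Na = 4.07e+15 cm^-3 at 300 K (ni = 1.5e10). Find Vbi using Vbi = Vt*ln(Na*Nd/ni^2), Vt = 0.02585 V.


Step 1: Compute Na*Nd/ni^2 = 4.07e+15 * 3.74e+17 / (1.5e10)^2 = 6.7652e+12
Step 2: ln(6.7652e+12) = 29.5428
Step 3: Vbi = 0.02585 * 29.5428 = 0.764 V

0.764


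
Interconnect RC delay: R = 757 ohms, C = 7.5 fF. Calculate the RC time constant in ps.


Step 1: tau = R * C
Step 2: tau = 757 * 7.5 fF = 757 * 7.5e-15 F
Step 3: tau = 5.6775e-12 s = 5.6775 ps

5.6775


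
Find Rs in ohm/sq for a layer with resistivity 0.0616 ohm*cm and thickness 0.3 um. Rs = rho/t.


Step 1: Convert thickness to cm: t = 0.3 um = 3.0000e-05 cm
Step 2: Rs = rho / t = 0.0616 / 3.0000e-05
Step 3: Rs = 2053.3 ohm/sq

2053.3


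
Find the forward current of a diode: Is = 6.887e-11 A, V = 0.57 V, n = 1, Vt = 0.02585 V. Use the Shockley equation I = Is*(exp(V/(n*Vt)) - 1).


Step 1: V/(n*Vt) = 0.57/(1*0.02585) = 22.0503
Step 2: exp(22.0503) = 3.7698e+09
Step 3: I = 6.887e-11 * (3.7698e+09 - 1) = 2.60e-01 A

2.60e-01


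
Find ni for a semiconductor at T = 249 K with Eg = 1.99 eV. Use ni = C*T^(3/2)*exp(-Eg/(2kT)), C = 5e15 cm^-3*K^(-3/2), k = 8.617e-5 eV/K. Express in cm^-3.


Step 1: Compute kT = 8.617e-5 * 249 = 0.02145633 eV
Step 2: Exponent = -Eg/(2kT) = -1.99/(2*0.02145633) = -46.37326
Step 3: T^(3/2) = 249^1.5 = 3929.15
Step 4: ni = 5e15 * 3929.15 * exp(-46.37326) = 1.42e-01 cm^-3

1.42e-01


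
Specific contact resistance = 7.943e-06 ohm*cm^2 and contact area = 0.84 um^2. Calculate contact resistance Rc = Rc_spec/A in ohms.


Step 1: Convert area to cm^2: 0.84 um^2 = 8.4000e-09 cm^2
Step 2: Rc = Rc_spec / A = 7.943e-06 / 8.4000e-09
Step 3: Rc = 9.46e+02 ohms

9.46e+02


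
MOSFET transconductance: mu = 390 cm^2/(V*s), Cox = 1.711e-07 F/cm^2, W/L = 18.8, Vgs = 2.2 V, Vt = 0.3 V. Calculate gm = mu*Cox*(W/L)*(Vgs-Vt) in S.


Step 1: Vov = Vgs - Vt = 2.2 - 0.3 = 1.9 V
Step 2: gm = mu * Cox * (W/L) * Vov
Step 3: gm = 390 * 1.711e-07 * 18.8 * 1.9 = 2.38e-03 S

2.38e-03


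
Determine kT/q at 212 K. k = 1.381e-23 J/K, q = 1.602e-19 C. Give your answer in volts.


Step 1: kT = 1.381e-23 * 212 = 2.92772e-21 J
Step 2: Vt = kT/q = 2.92772e-21 / 1.602e-19
Step 3: Vt = 0.01828 V

0.01828


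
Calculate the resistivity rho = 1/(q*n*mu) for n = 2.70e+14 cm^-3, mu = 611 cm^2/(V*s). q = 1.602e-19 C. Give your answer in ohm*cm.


Step 1: sigma = q * n * mu = 1.602e-19 * 2.70e+14 * 611 = 2.64282e-02 S/cm
Step 2: rho = 1 / sigma = 1 / 2.64282e-02 = 37.84 ohm*cm

37.84


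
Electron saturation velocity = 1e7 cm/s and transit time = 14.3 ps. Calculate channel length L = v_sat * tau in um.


Step 1: tau in seconds = 14.3 ps * 1e-12 = 1.4300e-11 s
Step 2: L = v_sat * tau = 1e7 * 1.4300e-11 = 1.4300e-04 cm
Step 3: L in um = 1.4300e-04 * 1e4 = 1.43 um

1.43


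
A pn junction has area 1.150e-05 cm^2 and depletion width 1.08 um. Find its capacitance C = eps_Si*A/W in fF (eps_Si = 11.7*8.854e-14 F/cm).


Step 1: eps_Si = 11.7 * 8.854e-14 = 1.035918e-12 F/cm
Step 2: W in cm = 1.08 * 1e-4 = 1.08e-04 cm
Step 3: C = 1.035918e-12 * 1.150e-05 / 1.08e-04 = 1.103061e-13 F
Step 4: C = 110.31 fF

110.31


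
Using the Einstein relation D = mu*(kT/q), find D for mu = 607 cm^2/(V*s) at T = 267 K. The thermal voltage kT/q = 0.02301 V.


Step 1: D = mu * (kT/q)
Step 2: D = 607 * 0.02301
Step 3: D = 13.97 cm^2/s

13.97


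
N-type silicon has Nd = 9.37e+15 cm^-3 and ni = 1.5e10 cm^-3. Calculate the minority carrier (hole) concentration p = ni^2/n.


Step 1: Since Nd >> ni, n ≈ Nd = 9.37e+15 cm^-3
Step 2: p = ni^2 / n = (1.5e10)^2 / 9.37e+15
Step 3: p = 2.25e20 / 9.37e+15 = 2.40e+04 cm^-3

2.40e+04


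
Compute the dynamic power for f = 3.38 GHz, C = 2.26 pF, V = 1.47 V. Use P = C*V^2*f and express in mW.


Step 1: V^2 = 1.47^2 = 2.1609 V^2
Step 2: P = C*V^2*f = 2.26e-12 F * 2.1609 * 3.38e9 Hz
Step 3: P = 1.650668292e-02 W
Step 4: P = 16.507 mW

16.507


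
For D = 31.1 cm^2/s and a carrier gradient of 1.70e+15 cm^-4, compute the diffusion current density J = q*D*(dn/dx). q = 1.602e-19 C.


Step 1: J = q * D * (dn/dx)
Step 2: J = 1.602e-19 * 31.1 * 1.70e+15
Step 3: J = 8.47e-03 A/cm^2

8.47e-03


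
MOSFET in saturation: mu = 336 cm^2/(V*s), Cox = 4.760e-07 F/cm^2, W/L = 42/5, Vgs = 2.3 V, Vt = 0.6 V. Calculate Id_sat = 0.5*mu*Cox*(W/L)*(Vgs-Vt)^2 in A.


Step 1: Overdrive voltage Vov = Vgs - Vt = 2.3 - 0.6 = 1.7 V
Step 2: W/L = 42/5 = 8.4
Step 3: Id = 0.5 * 336 * 4.760e-07 * 8.4 * 1.7^2
Step 4: Id = 1.94e-03 A

1.94e-03


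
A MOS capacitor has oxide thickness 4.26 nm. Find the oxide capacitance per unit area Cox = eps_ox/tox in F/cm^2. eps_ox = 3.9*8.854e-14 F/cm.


Step 1: eps_ox = 3.9 * 8.854e-14 = 3.45306e-13 F/cm
Step 2: tox in cm = 4.26 nm * 1e-7 = 4.2600e-07 cm
Step 3: Cox = 3.45306e-13 / 4.2600e-07 = 8.11e-07 F/cm^2

8.11e-07


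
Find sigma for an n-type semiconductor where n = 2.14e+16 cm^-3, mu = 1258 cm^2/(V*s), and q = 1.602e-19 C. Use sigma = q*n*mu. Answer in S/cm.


Step 1: sigma = q * n * mu
Step 2: sigma = 1.602e-19 * 2.14e+16 * 1258
Step 3: sigma = 4.313e+00 S/cm

4.313e+00


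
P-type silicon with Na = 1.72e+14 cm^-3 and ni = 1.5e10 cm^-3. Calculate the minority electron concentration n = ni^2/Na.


Step 1: Majority hole concentration p ≈ Na = 1.72e+14 cm^-3
Step 2: n = ni^2 / Na = (1.5e10)^2 / 1.72e+14
Step 3: n = 1.31e+06 cm^-3

1.31e+06


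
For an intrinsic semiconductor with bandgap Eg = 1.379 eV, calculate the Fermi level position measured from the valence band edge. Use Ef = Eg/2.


Step 1: For an intrinsic semiconductor, the Fermi level sits at midgap.
Step 2: Ef = Eg / 2 = 1.379 / 2 = 0.6895 eV

0.6895


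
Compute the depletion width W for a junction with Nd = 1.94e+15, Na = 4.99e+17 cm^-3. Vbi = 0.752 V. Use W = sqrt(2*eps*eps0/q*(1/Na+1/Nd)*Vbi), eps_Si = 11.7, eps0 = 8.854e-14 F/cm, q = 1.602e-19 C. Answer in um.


Step 1: 1/Na + 1/Nd = 1/4.99e+17 + 1/1.94e+15 = 5.17468e-16
Step 2: 2*eps*eps0/q = 2*11.7*8.854e-14/1.602e-19 = 1.293281e+07
Step 3: W^2 = 1.293281e+07 * 5.17468e-16 * 0.752 = 5.03262e-09
Step 4: W = sqrt(5.03262e-09) = 7.094e-05 cm = 0.7094 um

0.7094


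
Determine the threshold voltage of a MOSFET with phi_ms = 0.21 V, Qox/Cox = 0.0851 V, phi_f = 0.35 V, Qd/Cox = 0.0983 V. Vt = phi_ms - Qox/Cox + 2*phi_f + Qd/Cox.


Step 1: Vt = phi_ms - Qox/Cox + 2*phi_f + Qd/Cox
Step 2: Vt = 0.21 - 0.0851 + 2*0.35 + 0.0983
Step 3: Vt = 0.21 - 0.0851 + 0.7 + 0.0983
Step 4: Vt = 0.9232 V

0.9232


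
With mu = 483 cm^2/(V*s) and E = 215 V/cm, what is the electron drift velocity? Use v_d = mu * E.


Step 1: v_d = mu * E
Step 2: v_d = 483 * 215 = 103845
Step 3: v_d = 1.04e+05 cm/s

1.04e+05


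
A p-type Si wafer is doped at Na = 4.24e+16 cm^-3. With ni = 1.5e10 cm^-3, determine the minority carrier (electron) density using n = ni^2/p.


Step 1: Majority hole concentration p ≈ Na = 4.24e+16 cm^-3
Step 2: n = ni^2 / Na = (1.5e10)^2 / 4.24e+16
Step 3: n = 5.31e+03 cm^-3

5.31e+03


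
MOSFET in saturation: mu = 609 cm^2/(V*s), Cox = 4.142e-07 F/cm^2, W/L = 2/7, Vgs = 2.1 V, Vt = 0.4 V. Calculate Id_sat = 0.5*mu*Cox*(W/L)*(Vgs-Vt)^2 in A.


Step 1: Overdrive voltage Vov = Vgs - Vt = 2.1 - 0.4 = 1.7 V
Step 2: W/L = 2/7 = 0.285714
Step 3: Id = 0.5 * 609 * 4.142e-07 * 0.285714 * 1.7^2
Step 4: Id = 1.04e-04 A

1.04e-04


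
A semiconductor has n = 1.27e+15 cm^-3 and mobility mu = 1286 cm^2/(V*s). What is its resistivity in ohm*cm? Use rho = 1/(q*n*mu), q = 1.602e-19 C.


Step 1: sigma = q * n * mu = 1.602e-19 * 1.27e+15 * 1286 = 2.61642e-01 S/cm
Step 2: rho = 1 / sigma = 1 / 2.61642e-01 = 3.822 ohm*cm

3.822


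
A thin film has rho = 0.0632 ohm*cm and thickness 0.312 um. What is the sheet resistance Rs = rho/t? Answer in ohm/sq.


Step 1: Convert thickness to cm: t = 0.312 um = 3.1200e-05 cm
Step 2: Rs = rho / t = 0.0632 / 3.1200e-05
Step 3: Rs = 2025.6 ohm/sq

2025.6


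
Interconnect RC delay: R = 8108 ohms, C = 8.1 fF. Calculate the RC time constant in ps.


Step 1: tau = R * C
Step 2: tau = 8108 * 8.1 fF = 8108 * 8.1e-15 F
Step 3: tau = 6.56748e-11 s = 65.6748 ps

65.6748


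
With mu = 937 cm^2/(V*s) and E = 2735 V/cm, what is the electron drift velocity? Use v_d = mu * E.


Step 1: v_d = mu * E
Step 2: v_d = 937 * 2735 = 2562695
Step 3: v_d = 2.56e+06 cm/s

2.56e+06


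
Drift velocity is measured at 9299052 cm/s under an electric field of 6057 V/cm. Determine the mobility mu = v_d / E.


Step 1: mu = v_d / E
Step 2: mu = 9299052 / 6057
Step 3: mu = 1535.26 cm^2/(V*s)

1535.26


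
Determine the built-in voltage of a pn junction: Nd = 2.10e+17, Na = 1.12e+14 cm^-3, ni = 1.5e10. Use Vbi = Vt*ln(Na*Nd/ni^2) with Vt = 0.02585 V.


Step 1: Compute Na*Nd/ni^2 = 1.12e+14 * 2.10e+17 / (1.5e10)^2 = 1.0453e+11
Step 2: ln(1.0453e+11) = 25.3727
Step 3: Vbi = 0.02585 * 25.3727 = 0.656 V

0.656


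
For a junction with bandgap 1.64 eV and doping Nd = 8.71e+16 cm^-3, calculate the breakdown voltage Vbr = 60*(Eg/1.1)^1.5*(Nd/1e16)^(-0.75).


Step 1: Eg/1.1 = 1.64/1.1 = 1.490909
Step 2: (Eg/1.1)^1.5 = 1.490909^1.5 = 1.820441
Step 3: (Nd/1e16)^(-0.75) = (8.71)^(-0.75) = 0.197236
Step 4: Vbr = 60 * 1.820441 * 0.197236 = 21.5 V

21.5


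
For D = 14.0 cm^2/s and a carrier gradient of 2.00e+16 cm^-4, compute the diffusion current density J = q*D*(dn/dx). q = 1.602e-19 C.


Step 1: J = q * D * (dn/dx)
Step 2: J = 1.602e-19 * 14.0 * 2.00e+16
Step 3: J = 4.49e-02 A/cm^2

4.49e-02


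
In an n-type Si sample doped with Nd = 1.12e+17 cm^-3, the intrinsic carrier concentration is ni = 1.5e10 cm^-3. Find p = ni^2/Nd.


Step 1: Since Nd >> ni, n ≈ Nd = 1.12e+17 cm^-3
Step 2: p = ni^2 / n = (1.5e10)^2 / 1.12e+17
Step 3: p = 2.25e20 / 1.12e+17 = 2.01e+03 cm^-3

2.01e+03


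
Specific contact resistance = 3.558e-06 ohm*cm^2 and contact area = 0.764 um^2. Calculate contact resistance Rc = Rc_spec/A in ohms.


Step 1: Convert area to cm^2: 0.764 um^2 = 7.6400e-09 cm^2
Step 2: Rc = Rc_spec / A = 3.558e-06 / 7.6400e-09
Step 3: Rc = 4.66e+02 ohms

4.66e+02


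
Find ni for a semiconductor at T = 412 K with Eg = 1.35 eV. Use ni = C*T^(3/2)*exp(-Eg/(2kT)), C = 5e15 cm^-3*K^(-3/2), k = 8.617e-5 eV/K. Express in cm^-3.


Step 1: Compute kT = 8.617e-5 * 412 = 0.03550204 eV
Step 2: Exponent = -Eg/(2kT) = -1.35/(2*0.03550204) = -19.01299
Step 3: T^(3/2) = 412^1.5 = 8362.69
Step 4: ni = 5e15 * 8362.69 * exp(-19.01299) = 2.31e+11 cm^-3

2.31e+11


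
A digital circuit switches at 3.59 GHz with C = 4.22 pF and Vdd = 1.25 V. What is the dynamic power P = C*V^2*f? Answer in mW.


Step 1: V^2 = 1.25^2 = 1.5625 V^2
Step 2: P = C*V^2*f = 4.22e-12 F * 1.5625 * 3.59e9 Hz
Step 3: P = 2.36715625e-02 W
Step 4: P = 23.672 mW

23.672


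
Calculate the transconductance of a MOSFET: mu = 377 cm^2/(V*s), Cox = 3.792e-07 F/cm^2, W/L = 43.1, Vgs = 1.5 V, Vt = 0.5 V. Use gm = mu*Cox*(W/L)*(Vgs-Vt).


Step 1: Vov = Vgs - Vt = 1.5 - 0.5 = 1.0 V
Step 2: gm = mu * Cox * (W/L) * Vov
Step 3: gm = 377 * 3.792e-07 * 43.1 * 1.0 = 6.16e-03 S

6.16e-03


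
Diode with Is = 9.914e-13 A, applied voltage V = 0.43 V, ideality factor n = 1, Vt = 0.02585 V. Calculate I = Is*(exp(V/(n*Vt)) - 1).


Step 1: V/(n*Vt) = 0.43/(1*0.02585) = 16.6344
Step 2: exp(16.6344) = 1.6758e+07
Step 3: I = 9.914e-13 * (1.6758e+07 - 1) = 1.66e-05 A

1.66e-05


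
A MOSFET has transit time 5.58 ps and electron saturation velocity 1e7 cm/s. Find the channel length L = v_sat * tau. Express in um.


Step 1: tau in seconds = 5.58 ps * 1e-12 = 5.5800e-12 s
Step 2: L = v_sat * tau = 1e7 * 5.5800e-12 = 5.5800e-05 cm
Step 3: L in um = 5.5800e-05 * 1e4 = 0.558 um

0.558


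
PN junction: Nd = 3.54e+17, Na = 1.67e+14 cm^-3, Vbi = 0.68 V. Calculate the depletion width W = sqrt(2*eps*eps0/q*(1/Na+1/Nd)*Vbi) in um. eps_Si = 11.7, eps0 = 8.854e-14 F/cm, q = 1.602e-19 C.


Step 1: 1/Na + 1/Nd = 1/1.67e+14 + 1/3.54e+17 = 5.99085e-15
Step 2: 2*eps*eps0/q = 2*11.7*8.854e-14/1.602e-19 = 1.293281e+07
Step 3: W^2 = 1.293281e+07 * 5.99085e-15 * 0.68 = 5.26854e-08
Step 4: W = sqrt(5.26854e-08) = 2.295e-04 cm = 2.295 um

2.295


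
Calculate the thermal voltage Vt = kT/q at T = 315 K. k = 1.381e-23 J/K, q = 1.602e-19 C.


Step 1: kT = 1.381e-23 * 315 = 4.35015e-21 J
Step 2: Vt = kT/q = 4.35015e-21 / 1.602e-19
Step 3: Vt = 0.02715 V

0.02715


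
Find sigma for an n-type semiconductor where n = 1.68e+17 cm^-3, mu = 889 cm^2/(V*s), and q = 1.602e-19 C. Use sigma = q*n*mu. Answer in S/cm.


Step 1: sigma = q * n * mu
Step 2: sigma = 1.602e-19 * 1.68e+17 * 889
Step 3: sigma = 2.393e+01 S/cm

2.393e+01


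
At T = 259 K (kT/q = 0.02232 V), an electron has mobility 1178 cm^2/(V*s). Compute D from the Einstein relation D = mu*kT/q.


Step 1: D = mu * (kT/q)
Step 2: D = 1178 * 0.02232
Step 3: D = 26.29 cm^2/s

26.29


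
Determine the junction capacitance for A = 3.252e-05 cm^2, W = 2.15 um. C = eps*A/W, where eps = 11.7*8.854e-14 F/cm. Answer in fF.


Step 1: eps_Si = 11.7 * 8.854e-14 = 1.035918e-12 F/cm
Step 2: W in cm = 2.15 * 1e-4 = 2.15e-04 cm
Step 3: C = 1.035918e-12 * 3.252e-05 / 2.15e-04 = 1.566886e-13 F
Step 4: C = 156.69 fF

156.69


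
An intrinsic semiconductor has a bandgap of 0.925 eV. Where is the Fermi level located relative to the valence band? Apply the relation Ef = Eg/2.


Step 1: For an intrinsic semiconductor, the Fermi level sits at midgap.
Step 2: Ef = Eg / 2 = 0.925 / 2 = 0.4625 eV

0.4625


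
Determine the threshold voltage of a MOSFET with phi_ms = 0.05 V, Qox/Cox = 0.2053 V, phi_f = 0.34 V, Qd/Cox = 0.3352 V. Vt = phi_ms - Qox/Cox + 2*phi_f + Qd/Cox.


Step 1: Vt = phi_ms - Qox/Cox + 2*phi_f + Qd/Cox
Step 2: Vt = 0.05 - 0.2053 + 2*0.34 + 0.3352
Step 3: Vt = 0.05 - 0.2053 + 0.68 + 0.3352
Step 4: Vt = 0.8599 V

0.8599


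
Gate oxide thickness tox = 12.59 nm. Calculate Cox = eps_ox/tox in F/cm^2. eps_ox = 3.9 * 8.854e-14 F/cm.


Step 1: eps_ox = 3.9 * 8.854e-14 = 3.45306e-13 F/cm
Step 2: tox in cm = 12.59 nm * 1e-7 = 1.2590e-06 cm
Step 3: Cox = 3.45306e-13 / 1.2590e-06 = 2.74e-07 F/cm^2

2.74e-07


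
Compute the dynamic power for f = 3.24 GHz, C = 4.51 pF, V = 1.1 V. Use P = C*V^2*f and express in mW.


Step 1: V^2 = 1.1^2 = 1.21 V^2
Step 2: P = C*V^2*f = 4.51e-12 F * 1.21 * 3.24e9 Hz
Step 3: P = 1.7681004e-02 W
Step 4: P = 17.681 mW

17.681


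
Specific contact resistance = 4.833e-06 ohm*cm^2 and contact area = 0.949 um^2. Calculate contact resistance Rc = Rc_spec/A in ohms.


Step 1: Convert area to cm^2: 0.949 um^2 = 9.4900e-09 cm^2
Step 2: Rc = Rc_spec / A = 4.833e-06 / 9.4900e-09
Step 3: Rc = 5.09e+02 ohms

5.09e+02


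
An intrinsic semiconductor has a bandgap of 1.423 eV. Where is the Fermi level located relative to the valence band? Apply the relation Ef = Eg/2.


Step 1: For an intrinsic semiconductor, the Fermi level sits at midgap.
Step 2: Ef = Eg / 2 = 1.423 / 2 = 0.7115 eV

0.7115


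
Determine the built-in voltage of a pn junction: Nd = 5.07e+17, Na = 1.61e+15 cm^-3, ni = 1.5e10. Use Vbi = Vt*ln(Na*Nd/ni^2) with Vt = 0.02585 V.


Step 1: Compute Na*Nd/ni^2 = 1.61e+15 * 5.07e+17 / (1.5e10)^2 = 3.6279e+12
Step 2: ln(3.6279e+12) = 28.9197
Step 3: Vbi = 0.02585 * 28.9197 = 0.748 V

0.748


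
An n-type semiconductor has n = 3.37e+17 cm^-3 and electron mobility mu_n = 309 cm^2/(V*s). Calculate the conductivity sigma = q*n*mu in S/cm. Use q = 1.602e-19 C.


Step 1: sigma = q * n * mu
Step 2: sigma = 1.602e-19 * 3.37e+17 * 309
Step 3: sigma = 1.668e+01 S/cm

1.668e+01


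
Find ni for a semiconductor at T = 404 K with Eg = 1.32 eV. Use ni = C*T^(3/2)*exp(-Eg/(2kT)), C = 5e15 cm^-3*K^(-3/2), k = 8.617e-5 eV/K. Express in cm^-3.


Step 1: Compute kT = 8.617e-5 * 404 = 0.03481268 eV
Step 2: Exponent = -Eg/(2kT) = -1.32/(2*0.03481268) = -18.95861
Step 3: T^(3/2) = 404^1.5 = 8120.30
Step 4: ni = 5e15 * 8120.30 * exp(-18.95861) = 2.37e+11 cm^-3

2.37e+11


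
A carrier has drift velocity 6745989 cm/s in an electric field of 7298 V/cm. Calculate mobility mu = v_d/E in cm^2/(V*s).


Step 1: mu = v_d / E
Step 2: mu = 6745989 / 7298
Step 3: mu = 924.36 cm^2/(V*s)

924.36


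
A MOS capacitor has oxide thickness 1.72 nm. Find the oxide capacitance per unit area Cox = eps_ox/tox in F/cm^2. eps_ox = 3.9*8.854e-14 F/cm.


Step 1: eps_ox = 3.9 * 8.854e-14 = 3.45306e-13 F/cm
Step 2: tox in cm = 1.72 nm * 1e-7 = 1.7200e-07 cm
Step 3: Cox = 3.45306e-13 / 1.7200e-07 = 2.01e-06 F/cm^2

2.01e-06


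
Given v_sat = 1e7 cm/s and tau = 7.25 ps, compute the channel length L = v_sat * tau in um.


Step 1: tau in seconds = 7.25 ps * 1e-12 = 7.2500e-12 s
Step 2: L = v_sat * tau = 1e7 * 7.2500e-12 = 7.2500e-05 cm
Step 3: L in um = 7.2500e-05 * 1e4 = 0.725 um

0.725


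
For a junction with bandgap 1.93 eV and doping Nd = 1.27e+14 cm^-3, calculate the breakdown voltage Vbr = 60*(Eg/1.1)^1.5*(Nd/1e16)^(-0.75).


Step 1: Eg/1.1 = 1.93/1.1 = 1.754545
Step 2: (Eg/1.1)^1.5 = 1.754545^1.5 = 2.324057
Step 3: (Nd/1e16)^(-0.75) = (0.0127)^(-0.75) = 26.433046
Step 4: Vbr = 60 * 2.324057 * 26.433046 = 3685.9 V

3685.9


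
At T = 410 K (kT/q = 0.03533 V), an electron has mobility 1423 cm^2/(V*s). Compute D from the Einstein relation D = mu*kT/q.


Step 1: D = mu * (kT/q)
Step 2: D = 1423 * 0.03533
Step 3: D = 50.27 cm^2/s

50.27


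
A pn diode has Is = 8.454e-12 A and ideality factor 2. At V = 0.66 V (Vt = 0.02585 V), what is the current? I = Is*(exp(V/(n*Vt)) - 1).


Step 1: V/(n*Vt) = 0.66/(2*0.02585) = 12.7660
Step 2: exp(12.7660) = 3.5011e+05
Step 3: I = 8.454e-12 * (3.5011e+05 - 1) = 2.96e-06 A

2.96e-06


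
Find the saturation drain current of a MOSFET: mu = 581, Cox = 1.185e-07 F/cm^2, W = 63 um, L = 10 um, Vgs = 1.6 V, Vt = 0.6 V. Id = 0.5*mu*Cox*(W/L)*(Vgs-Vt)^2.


Step 1: Overdrive voltage Vov = Vgs - Vt = 1.6 - 0.6 = 1.0 V
Step 2: W/L = 63/10 = 6.3
Step 3: Id = 0.5 * 581 * 1.185e-07 * 6.3 * 1.0^2
Step 4: Id = 2.17e-04 A

2.17e-04


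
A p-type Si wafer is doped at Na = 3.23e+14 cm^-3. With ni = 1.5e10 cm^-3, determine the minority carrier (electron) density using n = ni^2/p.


Step 1: Majority hole concentration p ≈ Na = 3.23e+14 cm^-3
Step 2: n = ni^2 / Na = (1.5e10)^2 / 3.23e+14
Step 3: n = 6.97e+05 cm^-3

6.97e+05


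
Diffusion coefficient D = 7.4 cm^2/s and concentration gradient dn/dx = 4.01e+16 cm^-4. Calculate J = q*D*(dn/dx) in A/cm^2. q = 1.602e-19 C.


Step 1: J = q * D * (dn/dx)
Step 2: J = 1.602e-19 * 7.4 * 4.01e+16
Step 3: J = 4.75e-02 A/cm^2

4.75e-02


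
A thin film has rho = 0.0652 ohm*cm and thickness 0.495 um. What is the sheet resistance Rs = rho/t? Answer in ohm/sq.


Step 1: Convert thickness to cm: t = 0.495 um = 4.9500e-05 cm
Step 2: Rs = rho / t = 0.0652 / 4.9500e-05
Step 3: Rs = 1317.2 ohm/sq

1317.2


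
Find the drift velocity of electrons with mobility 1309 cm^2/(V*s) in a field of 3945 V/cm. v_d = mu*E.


Step 1: v_d = mu * E
Step 2: v_d = 1309 * 3945 = 5164005
Step 3: v_d = 5.16e+06 cm/s

5.16e+06


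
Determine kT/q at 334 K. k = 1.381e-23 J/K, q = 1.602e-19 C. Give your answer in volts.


Step 1: kT = 1.381e-23 * 334 = 4.61254e-21 J
Step 2: Vt = kT/q = 4.61254e-21 / 1.602e-19
Step 3: Vt = 0.02879 V

0.02879


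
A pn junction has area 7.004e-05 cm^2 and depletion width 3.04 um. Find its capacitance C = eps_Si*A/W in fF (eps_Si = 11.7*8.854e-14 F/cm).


Step 1: eps_Si = 11.7 * 8.854e-14 = 1.035918e-12 F/cm
Step 2: W in cm = 3.04 * 1e-4 = 3.04e-04 cm
Step 3: C = 1.035918e-12 * 7.004e-05 / 3.04e-04 = 2.386701e-13 F
Step 4: C = 238.67 fF

238.67


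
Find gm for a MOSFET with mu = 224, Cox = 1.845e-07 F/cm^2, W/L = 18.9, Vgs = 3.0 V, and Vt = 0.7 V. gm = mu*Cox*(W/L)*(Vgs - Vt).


Step 1: Vov = Vgs - Vt = 3.0 - 0.7 = 2.3 V
Step 2: gm = mu * Cox * (W/L) * Vov
Step 3: gm = 224 * 1.845e-07 * 18.9 * 2.3 = 1.80e-03 S

1.80e-03


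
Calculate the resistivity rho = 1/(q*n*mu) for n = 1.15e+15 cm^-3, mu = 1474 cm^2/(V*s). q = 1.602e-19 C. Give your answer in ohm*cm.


Step 1: sigma = q * n * mu = 1.602e-19 * 1.15e+15 * 1474 = 2.71555e-01 S/cm
Step 2: rho = 1 / sigma = 1 / 2.71555e-01 = 3.682 ohm*cm

3.682


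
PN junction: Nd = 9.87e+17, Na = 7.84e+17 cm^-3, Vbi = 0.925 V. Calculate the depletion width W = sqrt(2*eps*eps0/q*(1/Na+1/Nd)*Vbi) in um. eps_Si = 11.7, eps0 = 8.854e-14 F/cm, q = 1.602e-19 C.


Step 1: 1/Na + 1/Nd = 1/7.84e+17 + 1/9.87e+17 = 2.28868e-18
Step 2: 2*eps*eps0/q = 2*11.7*8.854e-14/1.602e-19 = 1.293281e+07
Step 3: W^2 = 1.293281e+07 * 2.28868e-18 * 0.925 = 2.73791e-11
Step 4: W = sqrt(2.73791e-11) = 5.233e-06 cm = 0.05233 um

0.05233


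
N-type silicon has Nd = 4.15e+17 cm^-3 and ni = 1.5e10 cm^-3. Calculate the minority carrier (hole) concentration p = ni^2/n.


Step 1: Since Nd >> ni, n ≈ Nd = 4.15e+17 cm^-3
Step 2: p = ni^2 / n = (1.5e10)^2 / 4.15e+17
Step 3: p = 2.25e20 / 4.15e+17 = 5.42e+02 cm^-3

5.42e+02


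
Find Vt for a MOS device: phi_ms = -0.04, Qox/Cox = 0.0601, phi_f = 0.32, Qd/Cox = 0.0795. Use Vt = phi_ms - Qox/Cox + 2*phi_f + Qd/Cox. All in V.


Step 1: Vt = phi_ms - Qox/Cox + 2*phi_f + Qd/Cox
Step 2: Vt = -0.04 - 0.0601 + 2*0.32 + 0.0795
Step 3: Vt = -0.04 - 0.0601 + 0.64 + 0.0795
Step 4: Vt = 0.6194 V

0.6194


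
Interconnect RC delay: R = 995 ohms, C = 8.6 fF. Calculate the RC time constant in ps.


Step 1: tau = R * C
Step 2: tau = 995 * 8.6 fF = 995 * 8.6e-15 F
Step 3: tau = 8.557e-12 s = 8.557 ps

8.557


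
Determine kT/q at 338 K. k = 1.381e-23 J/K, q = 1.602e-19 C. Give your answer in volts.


Step 1: kT = 1.381e-23 * 338 = 4.66778e-21 J
Step 2: Vt = kT/q = 4.66778e-21 / 1.602e-19
Step 3: Vt = 0.02914 V

0.02914


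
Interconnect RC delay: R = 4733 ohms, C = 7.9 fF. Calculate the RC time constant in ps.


Step 1: tau = R * C
Step 2: tau = 4733 * 7.9 fF = 4733 * 7.9e-15 F
Step 3: tau = 3.73907e-11 s = 37.3907 ps

37.3907


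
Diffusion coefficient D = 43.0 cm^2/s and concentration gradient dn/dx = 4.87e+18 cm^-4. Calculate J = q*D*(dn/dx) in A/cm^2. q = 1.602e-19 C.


Step 1: J = q * D * (dn/dx)
Step 2: J = 1.602e-19 * 43.0 * 4.87e+18
Step 3: J = 3.35e+01 A/cm^2

3.35e+01


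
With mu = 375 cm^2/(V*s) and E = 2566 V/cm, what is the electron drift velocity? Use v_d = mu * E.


Step 1: v_d = mu * E
Step 2: v_d = 375 * 2566 = 962250
Step 3: v_d = 9.62e+05 cm/s

9.62e+05


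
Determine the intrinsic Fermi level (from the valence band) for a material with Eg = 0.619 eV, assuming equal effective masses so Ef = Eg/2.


Step 1: For an intrinsic semiconductor, the Fermi level sits at midgap.
Step 2: Ef = Eg / 2 = 0.619 / 2 = 0.3095 eV

0.3095


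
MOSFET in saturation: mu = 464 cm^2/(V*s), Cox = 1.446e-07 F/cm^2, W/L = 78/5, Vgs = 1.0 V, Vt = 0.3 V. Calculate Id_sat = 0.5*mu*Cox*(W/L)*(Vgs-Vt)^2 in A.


Step 1: Overdrive voltage Vov = Vgs - Vt = 1.0 - 0.3 = 0.7 V
Step 2: W/L = 78/5 = 15.6
Step 3: Id = 0.5 * 464 * 1.446e-07 * 15.6 * 0.7^2
Step 4: Id = 2.56e-04 A

2.56e-04


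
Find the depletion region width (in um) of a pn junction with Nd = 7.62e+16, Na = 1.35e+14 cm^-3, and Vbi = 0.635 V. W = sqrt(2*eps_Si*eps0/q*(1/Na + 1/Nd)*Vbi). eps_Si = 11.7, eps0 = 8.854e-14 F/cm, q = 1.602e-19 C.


Step 1: 1/Na + 1/Nd = 1/1.35e+14 + 1/7.62e+16 = 7.42053e-15
Step 2: 2*eps*eps0/q = 2*11.7*8.854e-14/1.602e-19 = 1.293281e+07
Step 3: W^2 = 1.293281e+07 * 7.42053e-15 * 0.635 = 6.09399e-08
Step 4: W = sqrt(6.09399e-08) = 2.469e-04 cm = 2.469 um

2.469


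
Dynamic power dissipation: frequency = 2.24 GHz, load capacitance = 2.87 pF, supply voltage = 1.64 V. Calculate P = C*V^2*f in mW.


Step 1: V^2 = 1.64^2 = 2.6896 V^2
Step 2: P = C*V^2*f = 2.87e-12 F * 2.6896 * 2.24e9 Hz
Step 3: P = 1.729090048e-02 W
Step 4: P = 17.291 mW

17.291


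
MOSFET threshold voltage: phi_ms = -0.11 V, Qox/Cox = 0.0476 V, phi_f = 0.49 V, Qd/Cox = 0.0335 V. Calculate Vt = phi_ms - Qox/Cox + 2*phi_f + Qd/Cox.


Step 1: Vt = phi_ms - Qox/Cox + 2*phi_f + Qd/Cox
Step 2: Vt = -0.11 - 0.0476 + 2*0.49 + 0.0335
Step 3: Vt = -0.11 - 0.0476 + 0.98 + 0.0335
Step 4: Vt = 0.8559 V

0.8559


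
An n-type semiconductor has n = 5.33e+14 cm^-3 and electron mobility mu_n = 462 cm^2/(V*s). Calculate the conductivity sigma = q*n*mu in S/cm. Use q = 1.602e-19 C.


Step 1: sigma = q * n * mu
Step 2: sigma = 1.602e-19 * 5.33e+14 * 462
Step 3: sigma = 3.945e-02 S/cm

3.945e-02


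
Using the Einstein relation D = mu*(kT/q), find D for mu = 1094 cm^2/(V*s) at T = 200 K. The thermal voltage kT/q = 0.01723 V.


Step 1: D = mu * (kT/q)
Step 2: D = 1094 * 0.01723
Step 3: D = 18.85 cm^2/s

18.85


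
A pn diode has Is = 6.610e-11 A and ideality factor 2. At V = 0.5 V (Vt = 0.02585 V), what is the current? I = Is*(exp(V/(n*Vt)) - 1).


Step 1: V/(n*Vt) = 0.5/(2*0.02585) = 9.6712
Step 2: exp(9.6712) = 1.5854e+04
Step 3: I = 6.610e-11 * (1.5854e+04 - 1) = 1.05e-06 A

1.05e-06


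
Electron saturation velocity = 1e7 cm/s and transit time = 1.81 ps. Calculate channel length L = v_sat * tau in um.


Step 1: tau in seconds = 1.81 ps * 1e-12 = 1.8100e-12 s
Step 2: L = v_sat * tau = 1e7 * 1.8100e-12 = 1.8100e-05 cm
Step 3: L in um = 1.8100e-05 * 1e4 = 0.181 um

0.181


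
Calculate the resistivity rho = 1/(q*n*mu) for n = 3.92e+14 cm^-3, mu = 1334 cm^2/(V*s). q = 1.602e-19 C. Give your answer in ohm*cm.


Step 1: sigma = q * n * mu = 1.602e-19 * 3.92e+14 * 1334 = 8.37731e-02 S/cm
Step 2: rho = 1 / sigma = 1 / 8.37731e-02 = 11.94 ohm*cm

11.94


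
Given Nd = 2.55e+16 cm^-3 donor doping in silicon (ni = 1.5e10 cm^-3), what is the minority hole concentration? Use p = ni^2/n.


Step 1: Since Nd >> ni, n ≈ Nd = 2.55e+16 cm^-3
Step 2: p = ni^2 / n = (1.5e10)^2 / 2.55e+16
Step 3: p = 2.25e20 / 2.55e+16 = 8.82e+03 cm^-3

8.82e+03


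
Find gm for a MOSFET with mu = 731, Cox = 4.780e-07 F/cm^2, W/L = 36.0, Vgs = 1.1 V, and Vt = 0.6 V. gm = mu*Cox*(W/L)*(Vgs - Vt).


Step 1: Vov = Vgs - Vt = 1.1 - 0.6 = 0.5 V
Step 2: gm = mu * Cox * (W/L) * Vov
Step 3: gm = 731 * 4.780e-07 * 36.0 * 0.5 = 6.29e-03 S

6.29e-03


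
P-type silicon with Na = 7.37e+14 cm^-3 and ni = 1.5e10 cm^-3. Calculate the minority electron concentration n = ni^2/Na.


Step 1: Majority hole concentration p ≈ Na = 7.37e+14 cm^-3
Step 2: n = ni^2 / Na = (1.5e10)^2 / 7.37e+14
Step 3: n = 3.05e+05 cm^-3

3.05e+05


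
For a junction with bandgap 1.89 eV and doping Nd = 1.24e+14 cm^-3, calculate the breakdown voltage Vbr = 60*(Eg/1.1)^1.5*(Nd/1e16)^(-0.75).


Step 1: Eg/1.1 = 1.89/1.1 = 1.718182
Step 2: (Eg/1.1)^1.5 = 1.718182^1.5 = 2.252183
Step 3: (Nd/1e16)^(-0.75) = (0.0124)^(-0.75) = 26.911242
Step 4: Vbr = 60 * 2.252183 * 26.911242 = 3636.5 V

3636.5


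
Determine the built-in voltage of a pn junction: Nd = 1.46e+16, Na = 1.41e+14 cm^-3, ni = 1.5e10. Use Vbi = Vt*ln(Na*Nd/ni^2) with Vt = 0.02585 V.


Step 1: Compute Na*Nd/ni^2 = 1.41e+14 * 1.46e+16 / (1.5e10)^2 = 9.1493e+09
Step 2: ln(9.1493e+09) = 22.9369
Step 3: Vbi = 0.02585 * 22.9369 = 0.593 V

0.593


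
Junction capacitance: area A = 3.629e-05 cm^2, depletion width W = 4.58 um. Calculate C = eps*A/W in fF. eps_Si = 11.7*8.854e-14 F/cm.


Step 1: eps_Si = 11.7 * 8.854e-14 = 1.035918e-12 F/cm
Step 2: W in cm = 4.58 * 1e-4 = 4.58e-04 cm
Step 3: C = 1.035918e-12 * 3.629e-05 / 4.58e-04 = 8.208180e-14 F
Step 4: C = 82.08 fF

82.08


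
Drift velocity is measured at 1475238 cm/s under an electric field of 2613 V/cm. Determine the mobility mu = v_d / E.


Step 1: mu = v_d / E
Step 2: mu = 1475238 / 2613
Step 3: mu = 564.58 cm^2/(V*s)

564.58


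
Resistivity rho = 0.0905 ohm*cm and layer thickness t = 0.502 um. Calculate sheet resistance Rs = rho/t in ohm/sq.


Step 1: Convert thickness to cm: t = 0.502 um = 5.0200e-05 cm
Step 2: Rs = rho / t = 0.0905 / 5.0200e-05
Step 3: Rs = 1802.8 ohm/sq

1802.8


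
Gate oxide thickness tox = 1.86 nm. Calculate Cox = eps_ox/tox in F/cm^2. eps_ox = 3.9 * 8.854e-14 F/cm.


Step 1: eps_ox = 3.9 * 8.854e-14 = 3.45306e-13 F/cm
Step 2: tox in cm = 1.86 nm * 1e-7 = 1.8600e-07 cm
Step 3: Cox = 3.45306e-13 / 1.8600e-07 = 1.86e-06 F/cm^2

1.86e-06


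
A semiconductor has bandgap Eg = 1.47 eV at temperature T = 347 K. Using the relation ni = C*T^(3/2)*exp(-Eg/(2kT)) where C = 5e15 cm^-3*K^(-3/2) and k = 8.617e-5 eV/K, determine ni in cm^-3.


Step 1: Compute kT = 8.617e-5 * 347 = 0.02990099 eV
Step 2: Exponent = -Eg/(2kT) = -1.47/(2*0.02990099) = -24.58113
Step 3: T^(3/2) = 347^1.5 = 6463.89
Step 4: ni = 5e15 * 6463.89 * exp(-24.58113) = 6.82e+08 cm^-3

6.82e+08


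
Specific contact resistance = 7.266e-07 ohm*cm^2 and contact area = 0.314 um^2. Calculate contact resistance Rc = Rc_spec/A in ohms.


Step 1: Convert area to cm^2: 0.314 um^2 = 3.1400e-09 cm^2
Step 2: Rc = Rc_spec / A = 7.266e-07 / 3.1400e-09
Step 3: Rc = 2.31e+02 ohms

2.31e+02


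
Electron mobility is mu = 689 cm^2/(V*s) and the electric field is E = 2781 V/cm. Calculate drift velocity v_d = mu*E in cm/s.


Step 1: v_d = mu * E
Step 2: v_d = 689 * 2781 = 1916109
Step 3: v_d = 1.92e+06 cm/s

1.92e+06


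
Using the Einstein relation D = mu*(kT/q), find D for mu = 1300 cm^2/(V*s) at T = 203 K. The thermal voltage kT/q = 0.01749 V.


Step 1: D = mu * (kT/q)
Step 2: D = 1300 * 0.01749
Step 3: D = 22.74 cm^2/s

22.74


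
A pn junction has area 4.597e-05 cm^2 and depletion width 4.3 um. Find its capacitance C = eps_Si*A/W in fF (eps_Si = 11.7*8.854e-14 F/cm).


Step 1: eps_Si = 11.7 * 8.854e-14 = 1.035918e-12 F/cm
Step 2: W in cm = 4.3 * 1e-4 = 4.30e-04 cm
Step 3: C = 1.035918e-12 * 4.597e-05 / 4.30e-04 = 1.107469e-13 F
Step 4: C = 110.75 fF

110.75


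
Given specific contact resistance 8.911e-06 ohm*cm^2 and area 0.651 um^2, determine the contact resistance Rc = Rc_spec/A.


Step 1: Convert area to cm^2: 0.651 um^2 = 6.5100e-09 cm^2
Step 2: Rc = Rc_spec / A = 8.911e-06 / 6.5100e-09
Step 3: Rc = 1.37e+03 ohms

1.37e+03


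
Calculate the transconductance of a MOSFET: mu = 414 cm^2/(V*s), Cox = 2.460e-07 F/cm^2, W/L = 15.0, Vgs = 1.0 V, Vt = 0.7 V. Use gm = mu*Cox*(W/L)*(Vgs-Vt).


Step 1: Vov = Vgs - Vt = 1.0 - 0.7 = 0.3 V
Step 2: gm = mu * Cox * (W/L) * Vov
Step 3: gm = 414 * 2.460e-07 * 15.0 * 0.3 = 4.58e-04 S

4.58e-04


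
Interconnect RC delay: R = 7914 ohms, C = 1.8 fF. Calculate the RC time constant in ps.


Step 1: tau = R * C
Step 2: tau = 7914 * 1.8 fF = 7914 * 1.8e-15 F
Step 3: tau = 1.42452e-11 s = 14.2452 ps

14.2452


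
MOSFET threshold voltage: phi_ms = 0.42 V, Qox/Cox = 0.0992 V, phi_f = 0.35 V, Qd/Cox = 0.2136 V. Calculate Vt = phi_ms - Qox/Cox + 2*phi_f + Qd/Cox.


Step 1: Vt = phi_ms - Qox/Cox + 2*phi_f + Qd/Cox
Step 2: Vt = 0.42 - 0.0992 + 2*0.35 + 0.2136
Step 3: Vt = 0.42 - 0.0992 + 0.7 + 0.2136
Step 4: Vt = 1.2344 V

1.2344


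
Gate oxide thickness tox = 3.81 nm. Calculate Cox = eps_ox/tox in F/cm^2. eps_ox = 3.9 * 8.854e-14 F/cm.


Step 1: eps_ox = 3.9 * 8.854e-14 = 3.45306e-13 F/cm
Step 2: tox in cm = 3.81 nm * 1e-7 = 3.8100e-07 cm
Step 3: Cox = 3.45306e-13 / 3.8100e-07 = 9.06e-07 F/cm^2

9.06e-07


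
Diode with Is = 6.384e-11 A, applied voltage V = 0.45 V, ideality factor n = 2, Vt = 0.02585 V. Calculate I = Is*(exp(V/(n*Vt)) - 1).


Step 1: V/(n*Vt) = 0.45/(2*0.02585) = 8.7041
Step 2: exp(8.7041) = 6.0276e+03
Step 3: I = 6.384e-11 * (6.0276e+03 - 1) = 3.85e-07 A

3.85e-07


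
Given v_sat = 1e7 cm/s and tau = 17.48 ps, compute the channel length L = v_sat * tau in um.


Step 1: tau in seconds = 17.48 ps * 1e-12 = 1.7480e-11 s
Step 2: L = v_sat * tau = 1e7 * 1.7480e-11 = 1.7480e-04 cm
Step 3: L in um = 1.7480e-04 * 1e4 = 1.748 um

1.748


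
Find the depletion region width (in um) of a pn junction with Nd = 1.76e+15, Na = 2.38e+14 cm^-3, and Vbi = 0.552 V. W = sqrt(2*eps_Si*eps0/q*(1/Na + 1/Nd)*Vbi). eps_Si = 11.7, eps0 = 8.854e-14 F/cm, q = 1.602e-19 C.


Step 1: 1/Na + 1/Nd = 1/2.38e+14 + 1/1.76e+15 = 4.76986e-15
Step 2: 2*eps*eps0/q = 2*11.7*8.854e-14/1.602e-19 = 1.293281e+07
Step 3: W^2 = 1.293281e+07 * 4.76986e-15 * 0.552 = 3.40516e-08
Step 4: W = sqrt(3.40516e-08) = 1.845e-04 cm = 1.845 um

1.845
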